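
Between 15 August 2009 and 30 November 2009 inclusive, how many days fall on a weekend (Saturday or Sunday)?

32

15 August 2009 is a Saturday.
From 15 August 2009 to 30 November 2009 is 108 days inclusive.
108 = 7 × 15 + 3, so there are 15 full weeks plus 3 extra days.
Each full week contributes 2 weekend days (Sat, Sun): 15 × 2 = 30.
The 3 extra days are Sat, Sun, Mon — 2 of them qualify.
Total: 30 + 2 = 32.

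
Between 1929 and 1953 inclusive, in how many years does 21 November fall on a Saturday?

4

Day of week of November 21 in each year:
1929: Thu, 1930: Fri, 1931: Sat ✓, 1932: Mon, 1933: Tue, 1934: Wed, 1935: Thu, 1936: Sat ✓, 1937: Sun, 1938: Mon, 1939: Tue, 1940: Thu, 1941: Fri, 1942: Sat ✓, 1943: Sun, 1944: Tue, 1945: Wed, 1946: Thu, 1947: Fri, 1948: Sun, 1949: Mon, 1950: Tue, 1951: Wed, 1952: Fri, 1953: Sat ✓
Saturdays: 1931, 1936, 1942, 1953.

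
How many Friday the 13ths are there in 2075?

The 13th falls on a Friday when the month's 13th has weekday Fri.
Jan 13 is Sun; Feb 13 is Wed; Mar 13 is Wed; Apr 13 is Sat; May 13 is Mon; Jun 13 is Thu; Jul 13 is Sat; Aug 13 is Tue; Sep 13 is Fri ✓; Oct 13 is Sun; Nov 13 is Wed; Dec 13 is Fri ✓.
Friday the 13ths: Sep, Dec.

2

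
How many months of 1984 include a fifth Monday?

A month has five Mondays exactly when Monday falls within its first (length − 28) days.
Jan: 31 days, starts Sun → 5 of Sun, Mon, Tue ✓
Feb: 29 days, starts Wed → 5 of Wed
Mar: 31 days, starts Thu → 5 of Thu, Fri, Sat
Apr: 30 days, starts Sun → 5 of Sun, Mon ✓
May: 31 days, starts Tue → 5 of Tue, Wed, Thu
Jun: 30 days, starts Fri → 5 of Fri, Sat
Jul: 31 days, starts Sun → 5 of Sun, Mon, Tue ✓
Aug: 31 days, starts Wed → 5 of Wed, Thu, Fri
Sep: 30 days, starts Sat → 5 of Sat, Sun
Oct: 31 days, starts Mon → 5 of Mon, Tue, Wed ✓
Nov: 30 days, starts Thu → 5 of Thu, Fri
Dec: 31 days, starts Sat → 5 of Sat, Sun, Mon ✓
Months with five Mondays: Jan, Apr, Jul, Oct, Dec.

5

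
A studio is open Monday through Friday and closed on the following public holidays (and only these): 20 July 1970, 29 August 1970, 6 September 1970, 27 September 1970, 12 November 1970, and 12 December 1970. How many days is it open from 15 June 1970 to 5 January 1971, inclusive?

145 working days

15 June 1970 is a Monday.
From 15 June 1970 to 5 January 1971 is 205 days inclusive.
205 = 7 × 29 + 2, so there are 29 full weeks plus 2 extra days.
Each full week contributes 5 weekdays (Mon–Fri): 29 × 5 = 145.
The 2 extra days are Monday, Tuesday — 2 of them qualify.
Total: 145 + 2 = 147.
Holidays: 20 July 1970 (Mon); 29 August 1970 (Sat); 6 September 1970 (Sun); 27 September 1970 (Sun); 12 November 1970 (Thu); 12 December 1970 (Sat).
2 of the 6 holidays fall on weekdays; the rest are weekends and were already excluded.
Business days: 147 − 2 = 145.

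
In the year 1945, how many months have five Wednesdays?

4

A month has five Wednesdays exactly when Wednesday falls within its first (length − 28) days.
Jan: 31 days, starts Mon → 5 of Mon, Tue, Wed ✓
Feb: 28 days, starts Thu → 5 of (none)
Mar: 31 days, starts Thu → 5 of Thu, Fri, Sat
Apr: 30 days, starts Sun → 5 of Sun, Mon
May: 31 days, starts Tue → 5 of Tue, Wed, Thu ✓
Jun: 30 days, starts Fri → 5 of Fri, Sat
Jul: 31 days, starts Sun → 5 of Sun, Mon, Tue
Aug: 31 days, starts Wed → 5 of Wed, Thu, Fri ✓
Sep: 30 days, starts Sat → 5 of Sat, Sun
Oct: 31 days, starts Mon → 5 of Mon, Tue, Wed ✓
Nov: 30 days, starts Thu → 5 of Thu, Fri
Dec: 31 days, starts Sat → 5 of Sat, Sun, Mon
Months with five Wednesdays: Jan, May, Aug, Oct.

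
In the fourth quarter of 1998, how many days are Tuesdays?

1 October 1998 is a Thursday.
From 1 October 1998 to 31 December 1998 is 92 days inclusive.
92 = 7 × 13 + 1, so there are 13 full weeks plus 1 extra day.
Each full week contributes one Tuesday: 13 so far.
The 1 extra day is Thursday — none qualify.
Total: 13 + 0 = 13.

13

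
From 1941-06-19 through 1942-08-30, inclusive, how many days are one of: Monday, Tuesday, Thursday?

187

1941-06-19 is a Thursday.
The range spans 438 days (inclusive of both endpoints).
438 = 7 × 62 + 4, so there are 62 full weeks plus 4 extra days.
Each full week contributes 3 days from the set (Mon, Tue, Thu): 62 × 3 = 186.
The 4 extra days are Thursday, Friday, Saturday, Sunday — 1 of them qualifies.
Total: 186 + 1 = 187.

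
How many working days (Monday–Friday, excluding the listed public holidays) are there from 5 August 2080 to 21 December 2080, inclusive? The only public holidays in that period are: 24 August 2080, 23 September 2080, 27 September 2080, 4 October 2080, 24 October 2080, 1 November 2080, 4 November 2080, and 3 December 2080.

93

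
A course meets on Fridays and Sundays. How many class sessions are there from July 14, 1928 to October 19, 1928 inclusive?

28

July 14, 1928 is a Saturday.
The range spans 98 days (inclusive of both endpoints).
98 = 7 × 14, so the span is exactly 14 full weeks.
Each full week contributes 2 days from the set (Fri, Sun): 14 × 2 = 28.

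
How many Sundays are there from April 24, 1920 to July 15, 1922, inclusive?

116

April 24, 1920 is a Saturday.
From April 24, 1920 to July 15, 1922 is 813 days inclusive.
813 = 7 × 116 + 1, so there are 116 full weeks plus 1 extra day.
Each full week contributes one Sunday: 116 so far.
The 1 extra day is Saturday — none qualify.
Total: 116 + 0 = 116.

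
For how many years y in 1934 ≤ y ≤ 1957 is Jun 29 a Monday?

3

Day of week of June 29 in each year:
1934: Fri, 1935: Sat, 1936: Mon ✓, 1937: Tue, 1938: Wed, 1939: Thu, 1940: Sat, 1941: Sun, 1942: Mon ✓, 1943: Tue, 1944: Thu, 1945: Fri, 1946: Sat, 1947: Sun, 1948: Tue, 1949: Wed, 1950: Thu, 1951: Fri, 1952: Sun, 1953: Mon ✓, 1954: Tue, 1955: Wed, 1956: Fri, 1957: Sat
Mondays: 1936, 1942, 1953.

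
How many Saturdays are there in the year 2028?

53

2028-01-01 is a Saturday.
The range spans 366 days (inclusive of both endpoints).
366 = 7 × 52 + 2, so there are 52 full weeks plus 2 extra days.
Each full week contributes one Saturday: 52 so far.
The 2 extra days are Saturday, Sunday — 1 of them qualifies.
Total: 52 + 1 = 53.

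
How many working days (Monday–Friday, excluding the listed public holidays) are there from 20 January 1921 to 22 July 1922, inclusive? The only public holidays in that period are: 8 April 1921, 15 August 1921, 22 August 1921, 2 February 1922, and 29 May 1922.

20 January 1921 is a Thursday.
That's 549 days from start to end, counting both.
549 = 7 × 78 + 3, so there are 78 full weeks plus 3 extra days.
Each full week contributes 5 weekdays (Mon–Fri): 78 × 5 = 390.
The 3 extra days are Thursday, Friday, Saturday — 2 of them qualify.
Total: 390 + 2 = 392.
Holidays: 8 April 1921 (Fri); 15 August 1921 (Mon); 22 August 1921 (Mon); 2 February 1922 (Thu); 29 May 1922 (Mon).
All 5 holidays fall on weekdays, so subtract 5.
Business days: 392 − 5 = 387.

387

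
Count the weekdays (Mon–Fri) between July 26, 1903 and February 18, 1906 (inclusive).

670 weekdays

July 26, 1903 is a Sunday.
That's 939 days from start to end, counting both.
939 = 7 × 134 + 1, so there are 134 full weeks plus 1 extra day.
Each full week contributes 5 weekdays (Mon–Fri): 134 × 5 = 670.
The 1 extra day is Sunday — none qualify.
Total: 670 + 0 = 670.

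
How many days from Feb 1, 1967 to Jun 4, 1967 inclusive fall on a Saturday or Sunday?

Feb 1, 1967 is a Wednesday.
The range spans 124 days (inclusive of both endpoints).
124 = 7 × 17 + 5, so there are 17 full weeks plus 5 extra days.
Each full week contributes 2 days from the set (Sat, Sun): 17 × 2 = 34.
The 5 extra days are Wed, Thu, Fri, Sat, Sun — 2 of them qualify.
Total: 34 + 2 = 36.

36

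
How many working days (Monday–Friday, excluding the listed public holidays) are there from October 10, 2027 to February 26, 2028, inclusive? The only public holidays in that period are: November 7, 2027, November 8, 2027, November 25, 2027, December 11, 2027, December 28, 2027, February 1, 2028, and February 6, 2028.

96

October 10, 2027 is a Sunday.
The range spans 140 days (inclusive of both endpoints).
140 = 7 × 20, so the span is exactly 20 full weeks.
Each full week contributes 5 weekdays (Mon–Fri): 20 × 5 = 100.
Total: 100.
Holidays: November 7, 2027 (Sun); November 8, 2027 (Mon); November 25, 2027 (Thu); December 11, 2027 (Sat); December 28, 2027 (Tue); February 1, 2028 (Tue); February 6, 2028 (Sun).
4 of the 7 holidays fall on weekdays; the rest are weekends and were already excluded.
Business days: 100 − 4 = 96.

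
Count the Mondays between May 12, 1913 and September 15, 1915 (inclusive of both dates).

123 Mondays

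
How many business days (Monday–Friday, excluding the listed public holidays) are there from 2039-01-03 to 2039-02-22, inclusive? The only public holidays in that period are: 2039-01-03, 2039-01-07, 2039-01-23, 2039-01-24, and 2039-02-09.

33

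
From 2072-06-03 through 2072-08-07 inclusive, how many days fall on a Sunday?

2072-06-03 is a Friday.
From 2072-06-03 to 2072-08-07 is 66 days inclusive.
66 = 7 × 9 + 3, so there are 9 full weeks plus 3 extra days.
Each full week contributes one Sunday: 9 so far.
The 3 extra days are Fri, Sat, Sun — 1 of them qualifies.
Total: 9 + 1 = 10.

10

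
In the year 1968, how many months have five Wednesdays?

4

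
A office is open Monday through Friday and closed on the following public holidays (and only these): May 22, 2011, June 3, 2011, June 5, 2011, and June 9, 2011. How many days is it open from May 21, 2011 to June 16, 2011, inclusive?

17

May 21, 2011 is a Saturday.
That's 27 days from start to end, counting both.
27 = 7 × 3 + 6, so there are 3 full weeks plus 6 extra days.
Each full week contributes 5 weekdays (Mon–Fri): 3 × 5 = 15.
The 6 extra days are Saturday, Sunday, Monday, Tuesday, Wednesday, Thursday — 4 of them qualify.
Total: 15 + 4 = 19.
Holidays: May 22, 2011 (Sun); June 3, 2011 (Fri); June 5, 2011 (Sun); June 9, 2011 (Thu).
2 of the 4 holidays fall on weekdays; the rest are weekends and were already excluded.
Business days: 19 − 2 = 17.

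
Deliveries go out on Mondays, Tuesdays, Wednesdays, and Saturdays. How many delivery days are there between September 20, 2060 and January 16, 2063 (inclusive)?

486

September 20, 2060 is a Monday.
From September 20, 2060 to January 16, 2063 is 849 days inclusive.
849 = 7 × 121 + 2, so there are 121 full weeks plus 2 extra days.
Each full week contributes 4 days from the set (Mon, Tue, Wed, Sat): 121 × 4 = 484.
The 2 extra days are Mon, Tue — 2 of them qualify.
Total: 484 + 2 = 486.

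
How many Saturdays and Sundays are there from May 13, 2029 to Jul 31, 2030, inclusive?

May 13, 2029 is a Sunday.
The range spans 445 days (inclusive of both endpoints).
445 = 7 × 63 + 4, so there are 63 full weeks plus 4 extra days.
Each full week contributes 2 weekend days (Sat, Sun): 63 × 2 = 126.
The 4 extra days are Sun, Mon, Tue, Wed — 1 of them qualifies.
Total: 126 + 1 = 127.

127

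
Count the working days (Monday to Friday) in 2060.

2060-01-01 is a Thursday.
From 2060-01-01 to 2060-12-31 is 366 days inclusive.
366 = 7 × 52 + 2, so there are 52 full weeks plus 2 extra days.
Each full week contributes 5 weekdays (Mon–Fri): 52 × 5 = 260.
The 2 extra days are Thu, Fri — 2 of them qualify.
Total: 260 + 2 = 262.

262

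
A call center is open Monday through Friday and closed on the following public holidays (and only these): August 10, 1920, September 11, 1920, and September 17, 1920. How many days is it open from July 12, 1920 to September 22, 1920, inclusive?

51

July 12, 1920 is a Monday.
From July 12, 1920 to September 22, 1920 is 73 days inclusive.
73 = 7 × 10 + 3, so there are 10 full weeks plus 3 extra days.
Each full week contributes 5 weekdays (Mon–Fri): 10 × 5 = 50.
The 3 extra days are Mon, Tue, Wed — 3 of them qualify.
Total: 50 + 3 = 53.
Holidays: August 10, 1920 (Tue); September 11, 1920 (Sat); September 17, 1920 (Fri).
2 of the 3 holidays fall on weekdays; the rest are weekends and were already excluded.
Business days: 53 − 2 = 51.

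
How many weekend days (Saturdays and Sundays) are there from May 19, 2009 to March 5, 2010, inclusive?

82

May 19, 2009 is a Tuesday.
That's 291 days from start to end, counting both.
291 = 7 × 41 + 4, so there are 41 full weeks plus 4 extra days.
Each full week contributes 2 weekend days (Sat, Sun): 41 × 2 = 82.
The 4 extra days are Tuesday, Wednesday, Thursday, Friday — none qualify.
Total: 82 + 0 = 82.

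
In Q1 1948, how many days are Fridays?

13

1 January 1948 is a Thursday.
From 1 January 1948 to 31 March 1948 is 91 days inclusive.
91 = 7 × 13, so the span is exactly 13 full weeks.
Each full week contributes one Friday: 13 so far.
Total: 13.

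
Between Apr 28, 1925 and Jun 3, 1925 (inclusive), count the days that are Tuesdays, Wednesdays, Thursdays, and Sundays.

Apr 28, 1925 is a Tuesday.
From Apr 28, 1925 to Jun 3, 1925 is 37 days inclusive.
37 = 7 × 5 + 2, so there are 5 full weeks plus 2 extra days.
Each full week contributes 4 days from the set (Tue, Wed, Thu, Sun): 5 × 4 = 20.
The 2 extra days are Tuesday, Wednesday — 2 of them qualify.
Total: 20 + 2 = 22.

22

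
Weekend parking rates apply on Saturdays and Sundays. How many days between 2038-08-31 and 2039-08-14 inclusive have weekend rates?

100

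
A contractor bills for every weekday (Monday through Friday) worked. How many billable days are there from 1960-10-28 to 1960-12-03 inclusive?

26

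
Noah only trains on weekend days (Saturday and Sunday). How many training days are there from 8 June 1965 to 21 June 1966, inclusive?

108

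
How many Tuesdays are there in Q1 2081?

12

1 January 2081 is a Wednesday.
From 1 January 2081 to 31 March 2081 is 90 days inclusive.
90 = 7 × 12 + 6, so there are 12 full weeks plus 6 extra days.
Each full week contributes one Tuesday: 12 so far.
The 6 extra days are Wednesday, Thursday, Friday, Saturday, Sunday, Monday — none qualify.
Total: 12 + 0 = 12.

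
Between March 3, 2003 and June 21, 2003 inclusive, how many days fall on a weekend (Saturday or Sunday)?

31

March 3, 2003 is a Monday.
That's 111 days from start to end, counting both.
111 = 7 × 15 + 6, so there are 15 full weeks plus 6 extra days.
Each full week contributes 2 weekend days (Sat, Sun): 15 × 2 = 30.
The 6 extra days are Mon, Tue, Wed, Thu, Fri, Sat — 1 of them qualifies.
Total: 30 + 1 = 31.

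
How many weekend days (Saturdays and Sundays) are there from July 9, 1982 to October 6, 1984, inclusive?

235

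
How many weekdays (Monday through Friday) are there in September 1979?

1979-09-01 is a Saturday.
The range spans 30 days (inclusive of both endpoints).
30 = 7 × 4 + 2, so there are 4 full weeks plus 2 extra days.
Each full week contributes 5 weekdays (Mon–Fri): 4 × 5 = 20.
The 2 extra days are Saturday, Sunday — none qualify.
Total: 20 + 0 = 20.

20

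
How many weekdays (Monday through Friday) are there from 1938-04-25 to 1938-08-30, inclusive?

92

1938-04-25 is a Monday.
The range spans 128 days (inclusive of both endpoints).
128 = 7 × 18 + 2, so there are 18 full weeks plus 2 extra days.
Each full week contributes 5 weekdays (Mon–Fri): 18 × 5 = 90.
The 2 extra days are Mon, Tue — 2 of them qualify.
Total: 90 + 2 = 92.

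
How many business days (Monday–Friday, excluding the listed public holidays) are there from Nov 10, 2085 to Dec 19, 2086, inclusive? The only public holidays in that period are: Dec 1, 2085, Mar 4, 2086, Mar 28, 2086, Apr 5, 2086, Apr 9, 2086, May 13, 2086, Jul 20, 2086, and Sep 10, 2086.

Nov 10, 2085 is a Saturday.
From Nov 10, 2085 to Dec 19, 2086 is 405 days inclusive.
405 = 7 × 57 + 6, so there are 57 full weeks plus 6 extra days.
Each full week contributes 5 weekdays (Mon–Fri): 57 × 5 = 285.
The 6 extra days are Saturday, Sunday, Monday, Tuesday, Wednesday, Thursday — 4 of them qualify.
Total: 285 + 4 = 289.
Holidays: Dec 1, 2085 (Sat); Mar 4, 2086 (Mon); Mar 28, 2086 (Thu); Apr 5, 2086 (Fri); Apr 9, 2086 (Tue); May 13, 2086 (Mon); Jul 20, 2086 (Sat); Sep 10, 2086 (Tue).
6 of the 8 holidays fall on weekdays; the rest are weekends and were already excluded.
Business days: 289 − 6 = 283.

283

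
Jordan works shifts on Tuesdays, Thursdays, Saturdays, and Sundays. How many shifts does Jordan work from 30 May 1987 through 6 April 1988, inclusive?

30 May 1987 is a Saturday.
That's 313 days from start to end, counting both.
313 = 7 × 44 + 5, so there are 44 full weeks plus 5 extra days.
Each full week contributes 4 days from the set (Tue, Thu, Sat, Sun): 44 × 4 = 176.
The 5 extra days are Sat, Sun, Mon, Tue, Wed — 3 of them qualify.
Total: 176 + 3 = 179.

179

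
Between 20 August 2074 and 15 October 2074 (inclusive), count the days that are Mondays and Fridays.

17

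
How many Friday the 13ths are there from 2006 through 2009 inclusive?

8

Friday-the-13ths by year:
2006: Jan, Oct
2007: Apr, Jul
2008: Jun
2009: Feb, Mar, Nov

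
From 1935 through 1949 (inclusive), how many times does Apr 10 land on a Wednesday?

3

Day of week of April 10 in each year:
1935: Wed ✓, 1936: Fri, 1937: Sat, 1938: Sun, 1939: Mon, 1940: Wed ✓, 1941: Thu, 1942: Fri, 1943: Sat, 1944: Mon, 1945: Tue, 1946: Wed ✓, 1947: Thu, 1948: Sat, 1949: Sun
Wednesdays: 1935, 1940, 1946.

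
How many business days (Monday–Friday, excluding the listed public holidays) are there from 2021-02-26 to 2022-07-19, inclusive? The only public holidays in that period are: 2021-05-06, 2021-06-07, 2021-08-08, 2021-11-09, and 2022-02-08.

2021-02-26 is a Friday.
From 2021-02-26 to 2022-07-19 is 509 days inclusive.
509 = 7 × 72 + 5, so there are 72 full weeks plus 5 extra days.
Each full week contributes 5 weekdays (Mon–Fri): 72 × 5 = 360.
The 5 extra days are Fri, Sat, Sun, Mon, Tue — 3 of them qualify.
Total: 360 + 3 = 363.
Holidays: 2021-05-06 (Thu); 2021-06-07 (Mon); 2021-08-08 (Sun); 2021-11-09 (Tue); 2022-02-08 (Tue).
4 of the 5 holidays fall on weekdays; the rest are weekends and were already excluded.
Business days: 363 − 4 = 359.

359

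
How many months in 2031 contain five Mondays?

4

A month has five Mondays exactly when Monday falls within its first (length − 28) days.
Jan: 31 days, starts Wed → 5 of Wed, Thu, Fri
Feb: 28 days, starts Sat → 5 of (none)
Mar: 31 days, starts Sat → 5 of Sat, Sun, Mon ✓
Apr: 30 days, starts Tue → 5 of Tue, Wed
May: 31 days, starts Thu → 5 of Thu, Fri, Sat
Jun: 30 days, starts Sun → 5 of Sun, Mon ✓
Jul: 31 days, starts Tue → 5 of Tue, Wed, Thu
Aug: 31 days, starts Fri → 5 of Fri, Sat, Sun
Sep: 30 days, starts Mon → 5 of Mon, Tue ✓
Oct: 31 days, starts Wed → 5 of Wed, Thu, Fri
Nov: 30 days, starts Sat → 5 of Sat, Sun
Dec: 31 days, starts Mon → 5 of Mon, Tue, Wed ✓
Months with five Mondays: Mar, Jun, Sep, Dec.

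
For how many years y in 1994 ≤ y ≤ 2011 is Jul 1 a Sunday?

Day of week of July 1 in each year:
1994: Fri, 1995: Sat, 1996: Mon, 1997: Tue, 1998: Wed, 1999: Thu, 2000: Sat, 2001: Sun ✓, 2002: Mon, 2003: Tue, 2004: Thu, 2005: Fri, 2006: Sat, 2007: Sun ✓, 2008: Tue, 2009: Wed, 2010: Thu, 2011: Fri
Sundays: 2001, 2007.

2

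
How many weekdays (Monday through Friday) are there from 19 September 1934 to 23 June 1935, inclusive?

198 weekdays

19 September 1934 is a Wednesday.
That's 278 days from start to end, counting both.
278 = 7 × 39 + 5, so there are 39 full weeks plus 5 extra days.
Each full week contributes 5 weekdays (Mon–Fri): 39 × 5 = 195.
The 5 extra days are Wednesday, Thursday, Friday, Saturday, Sunday — 3 of them qualify.
Total: 195 + 3 = 198.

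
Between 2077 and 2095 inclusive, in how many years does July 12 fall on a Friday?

Day of week of July 12 in each year:
2077: Mon, 2078: Tue, 2079: Wed, 2080: Fri ✓, 2081: Sat, 2082: Sun, 2083: Mon, 2084: Wed, 2085: Thu, 2086: Fri ✓, 2087: Sat, 2088: Mon, 2089: Tue, 2090: Wed, 2091: Thu, 2092: Sat, 2093: Sun, 2094: Mon, 2095: Tue
Fridays: 2080, 2086.

2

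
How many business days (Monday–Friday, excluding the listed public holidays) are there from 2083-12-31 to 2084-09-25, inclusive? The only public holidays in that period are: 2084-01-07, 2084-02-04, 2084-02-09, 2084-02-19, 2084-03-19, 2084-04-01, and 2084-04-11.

188 business days

2083-12-31 is a Friday.
That's 270 days from start to end, counting both.
270 = 7 × 38 + 4, so there are 38 full weeks plus 4 extra days.
Each full week contributes 5 weekdays (Mon–Fri): 38 × 5 = 190.
The 4 extra days are Friday, Saturday, Sunday, Monday — 2 of them qualify.
Total: 190 + 2 = 192.
Holidays: 2084-01-07 (Fri); 2084-02-04 (Fri); 2084-02-09 (Wed); 2084-02-19 (Sat); 2084-03-19 (Sun); 2084-04-01 (Sat); 2084-04-11 (Tue).
4 of the 7 holidays fall on weekdays; the rest are weekends and were already excluded.
Business days: 192 − 4 = 188.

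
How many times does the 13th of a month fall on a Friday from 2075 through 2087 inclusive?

Friday-the-13ths by year:
2075: Sep, Dec
2076: Mar, Nov
2077: Aug
2078: May
2079: Jan, Oct
2080: Sep, Dec
2081: Jun
2082: Feb, Mar, Nov
2083: Aug
2084: Oct
2085: Apr, Jul
2086: Sep, Dec
2087: Jun

21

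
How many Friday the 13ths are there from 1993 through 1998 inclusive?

10

Friday-the-13ths by year:
1993: Aug
1994: May
1995: Jan, Oct
1996: Sep, Dec
1997: Jun
1998: Feb, Mar, Nov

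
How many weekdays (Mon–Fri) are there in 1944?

Jan 1, 1944 is a Saturday.
From Jan 1, 1944 to Dec 31, 1944 is 366 days inclusive.
366 = 7 × 52 + 2, so there are 52 full weeks plus 2 extra days.
Each full week contributes 5 weekdays (Mon–Fri): 52 × 5 = 260.
The 2 extra days are Sat, Sun — none qualify.
Total: 260 + 0 = 260.

260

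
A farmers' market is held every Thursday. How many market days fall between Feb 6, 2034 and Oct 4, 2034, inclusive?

Feb 6, 2034 is a Monday.
That's 241 days from start to end, counting both.
241 = 7 × 34 + 3, so there are 34 full weeks plus 3 extra days.
Each full week contributes one Thursday: 34 so far.
The 3 extra days are Mon, Tue, Wed — none qualify.
Total: 34 + 0 = 34.

34 Thursdays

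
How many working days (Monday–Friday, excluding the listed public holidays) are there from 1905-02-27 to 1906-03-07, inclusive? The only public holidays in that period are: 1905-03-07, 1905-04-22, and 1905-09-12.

1905-02-27 is a Monday.
From 1905-02-27 to 1906-03-07 is 374 days inclusive.
374 = 7 × 53 + 3, so there are 53 full weeks plus 3 extra days.
Each full week contributes 5 weekdays (Mon–Fri): 53 × 5 = 265.
The 3 extra days are Mon, Tue, Wed — 3 of them qualify.
Total: 265 + 3 = 268.
Holidays: 1905-03-07 (Tue); 1905-04-22 (Sat); 1905-09-12 (Tue).
2 of the 3 holidays fall on weekdays; the rest are weekends and were already excluded.
Business days: 268 − 2 = 266.

266 working days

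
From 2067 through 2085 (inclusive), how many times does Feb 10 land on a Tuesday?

Day of week of February 10 in each year:
2067: Thu, 2068: Fri, 2069: Sun, 2070: Mon, 2071: Tue ✓, 2072: Wed, 2073: Fri, 2074: Sat, 2075: Sun, 2076: Mon, 2077: Wed, 2078: Thu, 2079: Fri, 2080: Sat, 2081: Mon, 2082: Tue ✓, 2083: Wed, 2084: Thu, 2085: Sat
Tuesdays: 2071, 2082.

2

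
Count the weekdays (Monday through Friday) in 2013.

Jan 1, 2013 is a Tuesday.
From Jan 1, 2013 to Dec 31, 2013 is 365 days inclusive.
365 = 7 × 52 + 1, so there are 52 full weeks plus 1 extra day.
Each full week contributes 5 weekdays (Mon–Fri): 52 × 5 = 260.
The 1 extra day is Tuesday — 1 of them qualifies.
Total: 260 + 1 = 261.

261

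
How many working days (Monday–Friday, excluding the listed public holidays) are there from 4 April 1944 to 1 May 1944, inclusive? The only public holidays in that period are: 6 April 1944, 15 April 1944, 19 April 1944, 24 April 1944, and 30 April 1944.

17 working days

4 April 1944 is a Tuesday.
The range spans 28 days (inclusive of both endpoints).
28 = 7 × 4, so the span is exactly 4 full weeks.
Each full week contributes 5 weekdays (Mon–Fri): 4 × 5 = 20.
Holidays: 6 April 1944 (Thu); 15 April 1944 (Sat); 19 April 1944 (Wed); 24 April 1944 (Mon); 30 April 1944 (Sun).
3 of the 5 holidays fall on weekdays; the rest are weekends and were already excluded.
Business days: 20 − 3 = 17.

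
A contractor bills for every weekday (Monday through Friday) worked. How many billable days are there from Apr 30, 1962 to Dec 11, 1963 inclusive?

Apr 30, 1962 is a Monday.
That's 591 days from start to end, counting both.
591 = 7 × 84 + 3, so there are 84 full weeks plus 3 extra days.
Each full week contributes 5 weekdays (Mon–Fri): 84 × 5 = 420.
The 3 extra days are Mon, Tue, Wed — 3 of them qualify.
Total: 420 + 3 = 423.

423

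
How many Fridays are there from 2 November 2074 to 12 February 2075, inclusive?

15 Fridays

2 November 2074 is a Friday.
From 2 November 2074 to 12 February 2075 is 103 days inclusive.
103 = 7 × 14 + 5, so there are 14 full weeks plus 5 extra days.
Each full week contributes one Friday: 14 so far.
The 5 extra days are Fri, Sat, Sun, Mon, Tue — 1 of them qualifies.
Total: 14 + 1 = 15.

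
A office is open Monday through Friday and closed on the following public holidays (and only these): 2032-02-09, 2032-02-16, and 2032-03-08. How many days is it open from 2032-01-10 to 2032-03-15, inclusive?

43

2032-01-10 is a Saturday.
The range spans 66 days (inclusive of both endpoints).
66 = 7 × 9 + 3, so there are 9 full weeks plus 3 extra days.
Each full week contributes 5 weekdays (Mon–Fri): 9 × 5 = 45.
The 3 extra days are Sat, Sun, Mon — 1 of them qualifies.
Total: 45 + 1 = 46.
Holidays: 2032-02-09 (Mon); 2032-02-16 (Mon); 2032-03-08 (Mon).
All 3 holidays fall on weekdays, so subtract 3.
Business days: 46 − 3 = 43.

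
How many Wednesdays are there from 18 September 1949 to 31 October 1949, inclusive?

18 September 1949 is a Sunday.
From 18 September 1949 to 31 October 1949 is 44 days inclusive.
44 = 7 × 6 + 2, so there are 6 full weeks plus 2 extra days.
Each full week contributes one Wednesday: 6 so far.
The 2 extra days are Sunday, Monday — none qualify.
Total: 6 + 0 = 6.

6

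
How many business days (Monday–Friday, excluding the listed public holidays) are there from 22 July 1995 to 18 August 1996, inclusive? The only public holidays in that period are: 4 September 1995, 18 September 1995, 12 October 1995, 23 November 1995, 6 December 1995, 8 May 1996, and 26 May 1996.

274

22 July 1995 is a Saturday.
From 22 July 1995 to 18 August 1996 is 394 days inclusive.
394 = 7 × 56 + 2, so there are 56 full weeks plus 2 extra days.
Each full week contributes 5 weekdays (Mon–Fri): 56 × 5 = 280.
The 2 extra days are Sat, Sun — none qualify.
Total: 280 + 0 = 280.
Holidays: 4 September 1995 (Mon); 18 September 1995 (Mon); 12 October 1995 (Thu); 23 November 1995 (Thu); 6 December 1995 (Wed); 8 May 1996 (Wed); 26 May 1996 (Sun).
6 of the 7 holidays fall on weekdays; the rest are weekends and were already excluded.
Business days: 280 − 6 = 274.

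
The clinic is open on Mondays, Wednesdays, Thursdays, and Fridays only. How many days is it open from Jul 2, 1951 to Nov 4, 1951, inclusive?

Jul 2, 1951 is a Monday.
That's 126 days from start to end, counting both.
126 = 7 × 18, so the span is exactly 18 full weeks.
Each full week contributes 4 days from the set (Mon, Wed, Thu, Fri): 18 × 4 = 72.
Total: 72.

72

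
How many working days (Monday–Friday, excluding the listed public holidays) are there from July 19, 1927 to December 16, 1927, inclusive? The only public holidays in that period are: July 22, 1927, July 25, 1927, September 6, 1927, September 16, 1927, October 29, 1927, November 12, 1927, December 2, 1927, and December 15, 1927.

July 19, 1927 is a Tuesday.
That's 151 days from start to end, counting both.
151 = 7 × 21 + 4, so there are 21 full weeks plus 4 extra days.
Each full week contributes 5 weekdays (Mon–Fri): 21 × 5 = 105.
The 4 extra days are Tuesday, Wednesday, Thursday, Friday — 4 of them qualify.
Total: 105 + 4 = 109.
Holidays: July 22, 1927 (Fri); July 25, 1927 (Mon); September 6, 1927 (Tue); September 16, 1927 (Fri); October 29, 1927 (Sat); November 12, 1927 (Sat); December 2, 1927 (Fri); December 15, 1927 (Thu).
6 of the 8 holidays fall on weekdays; the rest are weekends and were already excluded.
Business days: 109 − 6 = 103.

103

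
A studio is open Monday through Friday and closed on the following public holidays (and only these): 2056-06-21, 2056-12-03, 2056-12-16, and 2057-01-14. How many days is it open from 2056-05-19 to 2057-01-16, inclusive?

2056-05-19 is a Friday.
From 2056-05-19 to 2057-01-16 is 243 days inclusive.
243 = 7 × 34 + 5, so there are 34 full weeks plus 5 extra days.
Each full week contributes 5 weekdays (Mon–Fri): 34 × 5 = 170.
The 5 extra days are Fri, Sat, Sun, Mon, Tue — 3 of them qualify.
Total: 170 + 3 = 173.
Holidays: 2056-06-21 (Wed); 2056-12-03 (Sun); 2056-12-16 (Sat); 2057-01-14 (Sun).
1 of the 4 holidays fall on weekdays; the rest are weekends and were already excluded.
Business days: 173 − 1 = 172.

172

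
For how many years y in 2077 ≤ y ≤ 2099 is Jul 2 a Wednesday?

Day of week of July 2 in each year:
2077: Fri, 2078: Sat, 2079: Sun, 2080: Tue, 2081: Wed ✓, 2082: Thu, 2083: Fri, 2084: Sun, 2085: Mon, 2086: Tue, 2087: Wed ✓, 2088: Fri, 2089: Sat, 2090: Sun, 2091: Mon, 2092: Wed ✓, 2093: Thu, 2094: Fri, 2095: Sat, 2096: Mon, 2097: Tue, 2098: Wed ✓, 2099: Thu
Wednesdays: 2081, 2087, 2092, 2098.

4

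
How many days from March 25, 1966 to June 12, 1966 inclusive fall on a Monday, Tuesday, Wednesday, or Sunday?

45

March 25, 1966 is a Friday.
That's 80 days from start to end, counting both.
80 = 7 × 11 + 3, so there are 11 full weeks plus 3 extra days.
Each full week contributes 4 days from the set (Mon, Tue, Wed, Sun): 11 × 4 = 44.
The 3 extra days are Friday, Saturday, Sunday — 1 of them qualifies.
Total: 44 + 1 = 45.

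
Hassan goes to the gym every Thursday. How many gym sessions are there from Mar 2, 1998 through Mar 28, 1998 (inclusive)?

Mar 2, 1998 is a Monday.
That's 27 days from start to end, counting both.
27 = 7 × 3 + 6, so there are 3 full weeks plus 6 extra days.
Each full week contributes one Thursday: 3 so far.
The 6 extra days are Mon, Tue, Wed, Thu, Fri, Sat — 1 of them qualifies.
Total: 3 + 1 = 4.

4 Thursdays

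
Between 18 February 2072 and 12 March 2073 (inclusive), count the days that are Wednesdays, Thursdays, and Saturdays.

167

18 February 2072 is a Thursday.
The range spans 389 days (inclusive of both endpoints).
389 = 7 × 55 + 4, so there are 55 full weeks plus 4 extra days.
Each full week contributes 3 days from the set (Wed, Thu, Sat): 55 × 3 = 165.
The 4 extra days are Thu, Fri, Sat, Sun — 2 of them qualify.
Total: 165 + 2 = 167.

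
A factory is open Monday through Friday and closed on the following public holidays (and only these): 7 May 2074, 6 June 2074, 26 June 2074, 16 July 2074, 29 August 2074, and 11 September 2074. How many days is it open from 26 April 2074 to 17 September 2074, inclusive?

97

26 April 2074 is a Thursday.
From 26 April 2074 to 17 September 2074 is 145 days inclusive.
145 = 7 × 20 + 5, so there are 20 full weeks plus 5 extra days.
Each full week contributes 5 weekdays (Mon–Fri): 20 × 5 = 100.
The 5 extra days are Thursday, Friday, Saturday, Sunday, Monday — 3 of them qualify.
Total: 100 + 3 = 103.
Holidays: 7 May 2074 (Mon); 6 June 2074 (Wed); 26 June 2074 (Tue); 16 July 2074 (Mon); 29 August 2074 (Wed); 11 September 2074 (Tue).
All 6 holidays fall on weekdays, so subtract 6.
Business days: 103 − 6 = 97.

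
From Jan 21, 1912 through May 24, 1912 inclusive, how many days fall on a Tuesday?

Jan 21, 1912 is a Sunday.
That's 125 days from start to end, counting both.
125 = 7 × 17 + 6, so there are 17 full weeks plus 6 extra days.
Each full week contributes one Tuesday: 17 so far.
The 6 extra days are Sun, Mon, Tue, Wed, Thu, Fri — 1 of them qualifies.
Total: 17 + 1 = 18.

18 Tuesdays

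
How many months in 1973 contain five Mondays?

A month has five Mondays exactly when Monday falls within its first (length − 28) days.
Jan: 31 days, starts Mon → 5 of Mon, Tue, Wed ✓
Feb: 28 days, starts Thu → 5 of (none)
Mar: 31 days, starts Thu → 5 of Thu, Fri, Sat
Apr: 30 days, starts Sun → 5 of Sun, Mon ✓
May: 31 days, starts Tue → 5 of Tue, Wed, Thu
Jun: 30 days, starts Fri → 5 of Fri, Sat
Jul: 31 days, starts Sun → 5 of Sun, Mon, Tue ✓
Aug: 31 days, starts Wed → 5 of Wed, Thu, Fri
Sep: 30 days, starts Sat → 5 of Sat, Sun
Oct: 31 days, starts Mon → 5 of Mon, Tue, Wed ✓
Nov: 30 days, starts Thu → 5 of Thu, Fri
Dec: 31 days, starts Sat → 5 of Sat, Sun, Mon ✓
Months with five Mondays: Jan, Apr, Jul, Oct, Dec.

5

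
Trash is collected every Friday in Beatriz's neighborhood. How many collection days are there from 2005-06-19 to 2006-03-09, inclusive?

2005-06-19 is a Sunday.
From 2005-06-19 to 2006-03-09 is 264 days inclusive.
264 = 7 × 37 + 5, so there are 37 full weeks plus 5 extra days.
Each full week contributes one Friday: 37 so far.
The 5 extra days are Sun, Mon, Tue, Wed, Thu — none qualify.
Total: 37 + 0 = 37.

37 Fridays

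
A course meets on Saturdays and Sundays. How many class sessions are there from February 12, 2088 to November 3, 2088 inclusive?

76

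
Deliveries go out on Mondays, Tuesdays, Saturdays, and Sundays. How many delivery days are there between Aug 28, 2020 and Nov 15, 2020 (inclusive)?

Aug 28, 2020 is a Friday.
That's 80 days from start to end, counting both.
80 = 7 × 11 + 3, so there are 11 full weeks plus 3 extra days.
Each full week contributes 4 days from the set (Mon, Tue, Sat, Sun): 11 × 4 = 44.
The 3 extra days are Friday, Saturday, Sunday — 2 of them qualify.
Total: 44 + 2 = 46.

46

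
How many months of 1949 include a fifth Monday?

4

A month has five Mondays exactly when Monday falls within its first (length − 28) days.
Jan: 31 days, starts Sat → 5 of Sat, Sun, Mon ✓
Feb: 28 days, starts Tue → 5 of (none)
Mar: 31 days, starts Tue → 5 of Tue, Wed, Thu
Apr: 30 days, starts Fri → 5 of Fri, Sat
May: 31 days, starts Sun → 5 of Sun, Mon, Tue ✓
Jun: 30 days, starts Wed → 5 of Wed, Thu
Jul: 31 days, starts Fri → 5 of Fri, Sat, Sun
Aug: 31 days, starts Mon → 5 of Mon, Tue, Wed ✓
Sep: 30 days, starts Thu → 5 of Thu, Fri
Oct: 31 days, starts Sat → 5 of Sat, Sun, Mon ✓
Nov: 30 days, starts Tue → 5 of Tue, Wed
Dec: 31 days, starts Thu → 5 of Thu, Fri, Sat
Months with five Mondays: Jan, May, Aug, Oct.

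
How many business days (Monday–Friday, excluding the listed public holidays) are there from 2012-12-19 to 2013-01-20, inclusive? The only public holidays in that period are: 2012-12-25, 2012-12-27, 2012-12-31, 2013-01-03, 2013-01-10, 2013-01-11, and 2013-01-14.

16

2012-12-19 is a Wednesday.
From 2012-12-19 to 2013-01-20 is 33 days inclusive.
33 = 7 × 4 + 5, so there are 4 full weeks plus 5 extra days.
Each full week contributes 5 weekdays (Mon–Fri): 4 × 5 = 20.
The 5 extra days are Wednesday, Thursday, Friday, Saturday, Sunday — 3 of them qualify.
Total: 20 + 3 = 23.
Holidays: 2012-12-25 (Tue); 2012-12-27 (Thu); 2012-12-31 (Mon); 2013-01-03 (Thu); 2013-01-10 (Thu); 2013-01-11 (Fri); 2013-01-14 (Mon).
All 7 holidays fall on weekdays, so subtract 7.
Business days: 23 − 7 = 16.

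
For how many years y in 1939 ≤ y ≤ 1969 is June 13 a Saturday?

4

Day of week of June 13 in each year:
1939: Tue, 1940: Thu, 1941: Fri, 1942: Sat ✓, 1943: Sun, 1944: Tue, 1945: Wed, 1946: Thu, 1947: Fri, 1948: Sun, 1949: Mon, 1950: Tue, 1951: Wed, 1952: Fri, 1953: Sat ✓, 1954: Sun, 1955: Mon, 1956: Wed, 1957: Thu, 1958: Fri, 1959: Sat ✓, 1960: Mon, 1961: Tue, 1962: Wed, 1963: Thu, 1964: Sat ✓, 1965: Sun, 1966: Mon, 1967: Tue, 1968: Thu, 1969: Fri
Saturdays: 1942, 1953, 1959, 1964.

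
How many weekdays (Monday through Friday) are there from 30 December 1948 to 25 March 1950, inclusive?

322

30 December 1948 is a Thursday.
From 30 December 1948 to 25 March 1950 is 451 days inclusive.
451 = 7 × 64 + 3, so there are 64 full weeks plus 3 extra days.
Each full week contributes 5 weekdays (Mon–Fri): 64 × 5 = 320.
The 3 extra days are Thursday, Friday, Saturday — 2 of them qualify.
Total: 320 + 2 = 322.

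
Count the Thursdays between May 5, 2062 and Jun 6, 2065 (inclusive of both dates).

May 5, 2062 is a Friday.
That's 1129 days from start to end, counting both.
1129 = 7 × 161 + 2, so there are 161 full weeks plus 2 extra days.
Each full week contributes one Thursday: 161 so far.
The 2 extra days are Fri, Sat — none qualify.
Total: 161 + 0 = 161.

161 Thursdays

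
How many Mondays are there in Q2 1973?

1973-04-01 is a Sunday.
The range spans 91 days (inclusive of both endpoints).
91 = 7 × 13, so the span is exactly 13 full weeks.
Each full week contributes one Monday: 13 so far.

13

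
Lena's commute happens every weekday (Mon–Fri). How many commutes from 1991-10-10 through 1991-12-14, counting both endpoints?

47 weekdays

1991-10-10 is a Thursday.
The range spans 66 days (inclusive of both endpoints).
66 = 7 × 9 + 3, so there are 9 full weeks plus 3 extra days.
Each full week contributes 5 weekdays (Mon–Fri): 9 × 5 = 45.
The 3 extra days are Thu, Fri, Sat — 2 of them qualify.
Total: 45 + 2 = 47.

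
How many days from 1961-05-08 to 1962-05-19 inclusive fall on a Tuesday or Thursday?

108

1961-05-08 is a Monday.
That's 377 days from start to end, counting both.
377 = 7 × 53 + 6, so there are 53 full weeks plus 6 extra days.
Each full week contributes 2 days from the set (Tue, Thu): 53 × 2 = 106.
The 6 extra days are Mon, Tue, Wed, Thu, Fri, Sat — 2 of them qualify.
Total: 106 + 2 = 108.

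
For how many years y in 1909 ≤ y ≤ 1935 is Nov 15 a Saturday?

4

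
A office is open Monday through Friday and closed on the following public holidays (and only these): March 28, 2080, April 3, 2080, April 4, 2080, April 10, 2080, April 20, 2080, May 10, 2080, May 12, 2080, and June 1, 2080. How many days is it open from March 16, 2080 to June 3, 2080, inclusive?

51

March 16, 2080 is a Saturday.
From March 16, 2080 to June 3, 2080 is 80 days inclusive.
80 = 7 × 11 + 3, so there are 11 full weeks plus 3 extra days.
Each full week contributes 5 weekdays (Mon–Fri): 11 × 5 = 55.
The 3 extra days are Saturday, Sunday, Monday — 1 of them qualifies.
Total: 55 + 1 = 56.
Holidays: March 28, 2080 (Thu); April 3, 2080 (Wed); April 4, 2080 (Thu); April 10, 2080 (Wed); April 20, 2080 (Sat); May 10, 2080 (Fri); May 12, 2080 (Sun); June 1, 2080 (Sat).
5 of the 8 holidays fall on weekdays; the rest are weekends and were already excluded.
Business days: 56 − 5 = 51.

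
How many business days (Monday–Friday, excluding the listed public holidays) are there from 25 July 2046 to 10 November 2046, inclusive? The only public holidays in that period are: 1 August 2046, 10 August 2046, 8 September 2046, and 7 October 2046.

25 July 2046 is a Wednesday.
From 25 July 2046 to 10 November 2046 is 109 days inclusive.
109 = 7 × 15 + 4, so there are 15 full weeks plus 4 extra days.
Each full week contributes 5 weekdays (Mon–Fri): 15 × 5 = 75.
The 4 extra days are Wednesday, Thursday, Friday, Saturday — 3 of them qualify.
Total: 75 + 3 = 78.
Holidays: 1 August 2046 (Wed); 10 August 2046 (Fri); 8 September 2046 (Sat); 7 October 2046 (Sun).
2 of the 4 holidays fall on weekdays; the rest are weekends and were already excluded.
Business days: 78 − 2 = 76.

76 business days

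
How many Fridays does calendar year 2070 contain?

52

1 January 2070 is a Wednesday.
The range spans 365 days (inclusive of both endpoints).
365 = 7 × 52 + 1, so there are 52 full weeks plus 1 extra day.
Each full week contributes one Friday: 52 so far.
The 1 extra day is Wednesday — none qualify.
Total: 52 + 0 = 52.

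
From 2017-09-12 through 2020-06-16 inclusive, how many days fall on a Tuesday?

145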